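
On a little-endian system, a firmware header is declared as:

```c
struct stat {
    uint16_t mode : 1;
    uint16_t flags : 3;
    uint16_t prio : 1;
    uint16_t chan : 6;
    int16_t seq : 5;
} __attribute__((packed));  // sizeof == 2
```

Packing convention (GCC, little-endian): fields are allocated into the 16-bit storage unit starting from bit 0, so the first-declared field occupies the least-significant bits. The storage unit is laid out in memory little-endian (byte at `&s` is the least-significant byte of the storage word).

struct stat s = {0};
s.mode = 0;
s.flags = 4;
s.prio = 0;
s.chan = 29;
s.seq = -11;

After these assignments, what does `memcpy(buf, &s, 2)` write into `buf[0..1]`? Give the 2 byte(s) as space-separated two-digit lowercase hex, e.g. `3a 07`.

a8 ab

mode (1b) val=0 bits=0x0 at bit 0: 0x0000
flags (3b) val=4 bits=0x4 at bit 1: 0x0008
prio (1b) val=0 bits=0x0 at bit 4: 0x0008
chan (6b) val=29 bits=0x1d at bit 5: 0x03a8
seq (5b) val=-11 bits=0x15 at bit 11: 0xaba8
word = 0xaba8 → little-endian bytes:
  [0]=0xa8  [1]=0xab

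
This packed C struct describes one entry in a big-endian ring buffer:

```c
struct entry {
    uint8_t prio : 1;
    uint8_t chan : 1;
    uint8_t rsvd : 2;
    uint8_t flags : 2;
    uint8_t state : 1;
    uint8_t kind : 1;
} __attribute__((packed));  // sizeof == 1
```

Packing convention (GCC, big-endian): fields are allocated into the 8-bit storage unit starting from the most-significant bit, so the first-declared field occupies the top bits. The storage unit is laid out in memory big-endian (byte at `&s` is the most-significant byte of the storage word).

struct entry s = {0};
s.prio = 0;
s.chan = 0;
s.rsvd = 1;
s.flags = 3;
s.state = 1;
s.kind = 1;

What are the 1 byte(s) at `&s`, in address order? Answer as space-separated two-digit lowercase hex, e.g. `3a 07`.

[7+:1] prio=0 & 0x1 = 0x0; word=0x00
[6+:1] chan=0 & 0x1 = 0x0; word=0x00
[4+:2] rsvd=1 & 0x3 = 0x1; word=0x10
[2+:2] flags=3 & 0x3 = 0x3; word=0x1c
[1+:1] state=1 & 0x1 = 0x1; word=0x1e
[0+:1] kind=1 & 0x1 = 0x1; word=0x1f
word = 0x1f → big-endian bytes:
  [0]=0x1f

1f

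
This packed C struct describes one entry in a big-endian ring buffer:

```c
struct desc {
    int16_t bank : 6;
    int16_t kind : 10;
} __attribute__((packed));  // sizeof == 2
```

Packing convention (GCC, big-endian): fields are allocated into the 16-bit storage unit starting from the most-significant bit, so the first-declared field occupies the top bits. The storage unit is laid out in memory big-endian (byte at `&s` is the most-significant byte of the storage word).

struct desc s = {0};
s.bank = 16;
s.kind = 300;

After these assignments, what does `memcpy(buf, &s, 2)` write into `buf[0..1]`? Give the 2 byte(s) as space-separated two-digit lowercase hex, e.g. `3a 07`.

41 2c

[10+:6] bank=16 & 0x3f = 0x10; word=0x4000
[0+:10] kind=300 & 0x3ff = 0x12c; word=0x412c
word = 0x412c → big-endian bytes:
  [0]=0x41  [1]=0x2c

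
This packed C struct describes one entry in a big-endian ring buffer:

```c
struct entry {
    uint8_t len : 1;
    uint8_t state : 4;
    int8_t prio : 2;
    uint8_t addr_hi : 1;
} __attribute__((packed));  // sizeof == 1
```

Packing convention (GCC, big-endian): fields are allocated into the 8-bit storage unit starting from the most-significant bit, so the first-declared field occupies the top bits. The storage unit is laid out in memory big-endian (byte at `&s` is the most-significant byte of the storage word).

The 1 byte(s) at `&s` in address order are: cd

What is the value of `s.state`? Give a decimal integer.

9

[0]=0xcd (big-endian) → word 0xcd
len [7+:1] = (word>>7) & 0x1 = 1
state [3+:4] = (word>>3) & 0xf = 9  ←
prio [1+:2] = (word>>1) & 0x3 = 2
addr_hi [0+:1] = (word>>0) & 0x1 = 1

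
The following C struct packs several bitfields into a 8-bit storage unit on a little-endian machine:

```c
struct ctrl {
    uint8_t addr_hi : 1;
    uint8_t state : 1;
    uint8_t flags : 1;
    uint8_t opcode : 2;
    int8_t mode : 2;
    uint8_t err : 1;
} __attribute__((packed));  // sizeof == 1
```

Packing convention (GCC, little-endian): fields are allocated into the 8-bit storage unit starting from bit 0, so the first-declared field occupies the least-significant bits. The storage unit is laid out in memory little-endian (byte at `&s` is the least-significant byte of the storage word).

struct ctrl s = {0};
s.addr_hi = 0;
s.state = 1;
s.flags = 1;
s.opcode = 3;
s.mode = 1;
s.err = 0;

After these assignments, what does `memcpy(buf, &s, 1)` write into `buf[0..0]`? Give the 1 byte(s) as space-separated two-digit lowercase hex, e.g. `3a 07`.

3e

addr_hi (1b) val=0 bits=0x0 at bit 0: 0x00
state (1b) val=1 bits=0x1 at bit 1: 0x02
flags (1b) val=1 bits=0x1 at bit 2: 0x06
opcode (2b) val=3 bits=0x3 at bit 3: 0x1e
mode (2b) val=1 bits=0x1 at bit 5: 0x3e
err (1b) val=0 bits=0x0 at bit 7: 0x3e
word = 0x3e → little-endian bytes:
  [0]=0x3e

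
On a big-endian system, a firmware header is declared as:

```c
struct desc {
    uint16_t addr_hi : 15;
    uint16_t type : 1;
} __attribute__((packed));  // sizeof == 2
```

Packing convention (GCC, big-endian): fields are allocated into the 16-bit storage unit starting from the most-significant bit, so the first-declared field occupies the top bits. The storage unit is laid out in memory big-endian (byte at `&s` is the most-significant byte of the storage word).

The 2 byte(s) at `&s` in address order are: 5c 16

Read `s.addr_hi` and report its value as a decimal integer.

[0]=0x5c [1]=0x16 (big-endian) → word 0x5c16
addr_hi [1+:15] = (word>>1) & 0x7fff = 11787  ←
type [0+:1] = (word>>0) & 0x1 = 0

11787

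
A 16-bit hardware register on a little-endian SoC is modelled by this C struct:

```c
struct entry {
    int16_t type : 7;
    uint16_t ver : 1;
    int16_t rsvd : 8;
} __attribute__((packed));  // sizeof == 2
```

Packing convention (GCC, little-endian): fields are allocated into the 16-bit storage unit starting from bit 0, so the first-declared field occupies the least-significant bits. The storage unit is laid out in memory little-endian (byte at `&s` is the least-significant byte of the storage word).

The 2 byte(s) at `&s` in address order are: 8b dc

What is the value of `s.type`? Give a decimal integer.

[0]=0x8b [1]=0xdc (little-endian) → word 0xdc8b
type:7 @ bit 0 → (0xdc8b>>0)&0x7f = 0xb  ←
ver:1 @ bit 7 → (0xdc8b>>7)&0x1 = 0x1
rsvd:8 @ bit 8 → (0xdc8b>>8)&0xff = 0xdc
type signed 7b, MSB=0: value = 11

11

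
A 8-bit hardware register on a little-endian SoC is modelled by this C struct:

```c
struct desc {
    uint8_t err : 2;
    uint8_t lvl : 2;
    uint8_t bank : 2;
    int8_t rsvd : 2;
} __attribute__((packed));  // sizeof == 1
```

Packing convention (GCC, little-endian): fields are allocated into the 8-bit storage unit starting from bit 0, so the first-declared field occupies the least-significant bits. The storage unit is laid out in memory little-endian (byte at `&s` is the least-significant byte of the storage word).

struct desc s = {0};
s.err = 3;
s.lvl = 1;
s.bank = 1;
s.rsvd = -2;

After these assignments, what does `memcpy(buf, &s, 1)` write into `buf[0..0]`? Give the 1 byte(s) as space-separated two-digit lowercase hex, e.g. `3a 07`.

97

[0+:2] err=3 & 0x3 = 0x3; word=0x03
[2+:2] lvl=1 & 0x3 = 0x1; word=0x07
[4+:2] bank=1 & 0x3 = 0x1; word=0x17
[6+:2] rsvd=-2 & 0x3 = 0x2; word=0x97
word = 0x97 → little-endian bytes:
  [0]=0x97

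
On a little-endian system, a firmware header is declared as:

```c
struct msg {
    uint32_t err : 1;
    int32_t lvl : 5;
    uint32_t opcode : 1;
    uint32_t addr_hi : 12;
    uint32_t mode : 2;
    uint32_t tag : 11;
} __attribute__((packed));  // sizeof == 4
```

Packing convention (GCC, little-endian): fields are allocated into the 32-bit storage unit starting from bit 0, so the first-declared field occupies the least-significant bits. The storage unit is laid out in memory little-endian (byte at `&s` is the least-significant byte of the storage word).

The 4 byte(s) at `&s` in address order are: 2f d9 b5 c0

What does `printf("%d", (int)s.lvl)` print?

[0]=0x2f [1]=0xd9 [2]=0xb5 [3]=0xc0 (little-endian) → word 0xc0b5d92f
err [0+:1] = (word>>0) & 0x1 = 1
lvl [1+:5] = (word>>1) & 0x1f = 23  ←
opcode [6+:1] = (word>>6) & 0x1 = 0
addr_hi [7+:12] = (word>>7) & 0xfff = 2994
mode [19+:2] = (word>>19) & 0x3 = 2
tag [21+:11] = (word>>21) & 0x7ff = 1541
lvl signed 5b, MSB=1: 23 - 32 = -9

-9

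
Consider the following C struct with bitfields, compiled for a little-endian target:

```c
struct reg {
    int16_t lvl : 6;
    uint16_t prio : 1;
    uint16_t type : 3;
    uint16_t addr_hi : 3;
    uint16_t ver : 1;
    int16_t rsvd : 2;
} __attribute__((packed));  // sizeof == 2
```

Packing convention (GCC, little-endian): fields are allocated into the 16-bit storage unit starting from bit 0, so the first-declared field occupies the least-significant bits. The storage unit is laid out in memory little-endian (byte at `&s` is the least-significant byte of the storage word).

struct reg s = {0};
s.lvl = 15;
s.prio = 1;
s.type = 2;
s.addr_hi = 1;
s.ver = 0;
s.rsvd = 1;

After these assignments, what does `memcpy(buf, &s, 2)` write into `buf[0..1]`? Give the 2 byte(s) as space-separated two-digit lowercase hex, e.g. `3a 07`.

lvl (6b) val=15 bits=0xf at bit 0: 0x000f
prio (1b) val=1 bits=0x1 at bit 6: 0x004f
type (3b) val=2 bits=0x2 at bit 7: 0x014f
addr_hi (3b) val=1 bits=0x1 at bit 10: 0x054f
ver (1b) val=0 bits=0x0 at bit 13: 0x054f
rsvd (2b) val=1 bits=0x1 at bit 14: 0x454f
word = 0x454f → little-endian bytes:
  [0]=0x4f  [1]=0x45

4f 45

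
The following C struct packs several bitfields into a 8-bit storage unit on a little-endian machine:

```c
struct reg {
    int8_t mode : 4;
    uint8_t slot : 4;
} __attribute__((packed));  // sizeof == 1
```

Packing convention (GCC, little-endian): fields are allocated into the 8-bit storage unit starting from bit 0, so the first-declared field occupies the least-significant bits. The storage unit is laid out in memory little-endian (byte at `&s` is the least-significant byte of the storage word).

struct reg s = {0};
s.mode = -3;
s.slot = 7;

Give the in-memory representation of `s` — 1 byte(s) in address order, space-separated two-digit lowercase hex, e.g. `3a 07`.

7d

[0+:4] mode=-3 & 0xf = 0xd; word=0x0d
[4+:4] slot=7 & 0xf = 0x7; word=0x7d
word = 0x7d → little-endian bytes:
  [0]=0x7d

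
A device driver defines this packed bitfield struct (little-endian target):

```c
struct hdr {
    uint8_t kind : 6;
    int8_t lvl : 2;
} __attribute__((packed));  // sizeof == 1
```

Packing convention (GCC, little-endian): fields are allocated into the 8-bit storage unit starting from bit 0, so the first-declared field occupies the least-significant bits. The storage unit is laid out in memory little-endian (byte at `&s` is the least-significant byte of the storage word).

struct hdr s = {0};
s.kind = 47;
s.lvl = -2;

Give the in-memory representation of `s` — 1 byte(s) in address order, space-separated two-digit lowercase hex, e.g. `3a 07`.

af

kind:6 = 47 → 0x2f << 0 → word 0x2f
lvl:2 = -2 → 0x2 << 6 → word 0xaf
word = 0xaf → little-endian bytes:
  [0]=0xaf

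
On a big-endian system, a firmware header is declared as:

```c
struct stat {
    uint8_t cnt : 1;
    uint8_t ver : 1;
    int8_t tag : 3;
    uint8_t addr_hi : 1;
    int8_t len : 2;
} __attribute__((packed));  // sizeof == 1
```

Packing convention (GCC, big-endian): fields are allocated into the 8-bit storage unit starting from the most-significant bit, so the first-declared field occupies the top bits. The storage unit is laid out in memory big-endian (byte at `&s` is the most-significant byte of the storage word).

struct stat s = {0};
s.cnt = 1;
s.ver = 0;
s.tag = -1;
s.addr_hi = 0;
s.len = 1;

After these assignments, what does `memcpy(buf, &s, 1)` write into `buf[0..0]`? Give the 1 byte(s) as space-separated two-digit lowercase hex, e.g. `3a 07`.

b9

cnt (1b) val=1 bits=0x1 at bit 7: 0x80
ver (1b) val=0 bits=0x0 at bit 6: 0x80
tag (3b) val=-1 bits=0x7 at bit 3: 0xb8
addr_hi (1b) val=0 bits=0x0 at bit 2: 0xb8
len (2b) val=1 bits=0x1 at bit 0: 0xb9
word = 0xb9 → big-endian bytes:
  [0]=0xb9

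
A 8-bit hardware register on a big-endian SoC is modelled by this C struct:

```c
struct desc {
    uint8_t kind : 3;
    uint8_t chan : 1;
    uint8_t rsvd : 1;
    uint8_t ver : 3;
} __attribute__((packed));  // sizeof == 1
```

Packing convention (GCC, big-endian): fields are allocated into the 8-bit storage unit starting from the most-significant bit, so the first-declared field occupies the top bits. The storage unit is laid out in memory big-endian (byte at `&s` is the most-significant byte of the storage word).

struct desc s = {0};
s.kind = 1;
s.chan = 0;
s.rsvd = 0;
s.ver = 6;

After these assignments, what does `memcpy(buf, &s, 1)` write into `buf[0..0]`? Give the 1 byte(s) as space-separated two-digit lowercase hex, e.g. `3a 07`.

26

kind:3 = 1 → 0x1 << 5 → word 0x20
chan:1 = 0 → 0x0 << 4 → word 0x20
rsvd:1 = 0 → 0x0 << 3 → word 0x20
ver:3 = 6 → 0x6 << 0 → word 0x26
word = 0x26 → big-endian bytes:
  [0]=0x26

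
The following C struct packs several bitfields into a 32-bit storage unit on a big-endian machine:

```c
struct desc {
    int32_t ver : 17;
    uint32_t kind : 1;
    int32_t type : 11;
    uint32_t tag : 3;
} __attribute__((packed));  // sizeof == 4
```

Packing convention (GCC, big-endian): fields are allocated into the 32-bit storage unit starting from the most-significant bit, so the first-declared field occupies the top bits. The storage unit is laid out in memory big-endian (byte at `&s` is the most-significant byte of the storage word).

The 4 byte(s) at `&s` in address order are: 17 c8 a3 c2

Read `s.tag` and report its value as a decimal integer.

[0]=0x17 [1]=0xc8 [2]=0xa3 [3]=0xc2 (big-endian) → word 0x17c8a3c2
ver:17 @ bit 15 → (0x17c8a3c2>>15)&0x1ffff = 0x2f91
kind:1 @ bit 14 → (0x17c8a3c2>>14)&0x1 = 0x0
type:11 @ bit 3 → (0x17c8a3c2>>3)&0x7ff = 0x478
tag:3 @ bit 0 → (0x17c8a3c2>>0)&0x7 = 0x2  ←

2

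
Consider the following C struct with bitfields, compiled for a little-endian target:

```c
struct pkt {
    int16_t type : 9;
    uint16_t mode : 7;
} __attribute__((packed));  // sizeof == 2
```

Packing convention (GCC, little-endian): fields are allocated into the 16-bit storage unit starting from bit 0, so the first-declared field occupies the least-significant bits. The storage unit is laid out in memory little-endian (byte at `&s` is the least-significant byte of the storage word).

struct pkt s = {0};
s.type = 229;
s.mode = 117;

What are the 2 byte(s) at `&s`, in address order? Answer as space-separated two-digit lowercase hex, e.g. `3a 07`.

[0+:9] type=229 & 0x1ff = 0xe5; word=0x00e5
[9+:7] mode=117 & 0x7f = 0x75; word=0xeae5
word = 0xeae5 → little-endian bytes:
  [0]=0xe5  [1]=0xea

e5 ea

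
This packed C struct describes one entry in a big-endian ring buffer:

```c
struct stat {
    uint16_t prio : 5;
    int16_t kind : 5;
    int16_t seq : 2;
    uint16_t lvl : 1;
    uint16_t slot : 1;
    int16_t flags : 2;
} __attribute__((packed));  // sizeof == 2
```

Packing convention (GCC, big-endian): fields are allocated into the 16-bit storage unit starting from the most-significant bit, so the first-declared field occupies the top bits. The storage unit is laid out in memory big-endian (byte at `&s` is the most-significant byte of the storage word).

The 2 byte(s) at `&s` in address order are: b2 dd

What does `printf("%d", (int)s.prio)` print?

22

[0]=0xb2 [1]=0xdd (big-endian) → word 0xb2dd
prio [11+:5] = (word>>11) & 0x1f = 22  ←
kind [6+:5] = (word>>6) & 0x1f = 11
seq [4+:2] = (word>>4) & 0x3 = 1
lvl [3+:1] = (word>>3) & 0x1 = 1
slot [2+:1] = (word>>2) & 0x1 = 1
flags [0+:2] = (word>>0) & 0x3 = 1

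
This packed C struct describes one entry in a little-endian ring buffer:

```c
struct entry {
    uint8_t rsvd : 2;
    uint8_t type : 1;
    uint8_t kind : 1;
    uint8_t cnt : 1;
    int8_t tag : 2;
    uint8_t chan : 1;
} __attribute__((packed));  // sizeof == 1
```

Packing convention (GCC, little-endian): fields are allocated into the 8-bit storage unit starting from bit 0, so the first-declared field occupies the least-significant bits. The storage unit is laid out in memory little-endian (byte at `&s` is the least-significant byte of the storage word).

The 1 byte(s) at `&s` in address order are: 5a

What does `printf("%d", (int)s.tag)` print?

[0]=0x5a (little-endian) → word 0x5a
rsvd [0+:2] = (word>>0) & 0x3 = 2
type [2+:1] = (word>>2) & 0x1 = 0
kind [3+:1] = (word>>3) & 0x1 = 1
cnt [4+:1] = (word>>4) & 0x1 = 1
tag [5+:2] = (word>>5) & 0x3 = 2  ←
chan [7+:1] = (word>>7) & 0x1 = 0
tag signed 2b, MSB=1: 2 - 4 = -2

-2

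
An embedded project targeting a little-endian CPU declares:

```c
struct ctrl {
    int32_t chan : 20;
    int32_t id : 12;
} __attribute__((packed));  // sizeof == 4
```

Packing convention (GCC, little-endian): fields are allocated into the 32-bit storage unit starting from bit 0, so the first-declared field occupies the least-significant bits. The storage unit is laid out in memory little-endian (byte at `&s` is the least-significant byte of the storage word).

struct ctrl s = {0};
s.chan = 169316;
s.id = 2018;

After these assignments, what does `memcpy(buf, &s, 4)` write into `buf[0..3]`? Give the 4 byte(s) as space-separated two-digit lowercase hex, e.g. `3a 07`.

64 95 22 7e

chan:20 = 169316 → 0x29564 << 0 → word 0x00029564
id:12 = 2018 → 0x7e2 << 20 → word 0x7e229564
word = 0x7e229564 → little-endian bytes:
  [0]=0x64  [1]=0x95  [2]=0x22  [3]=0x7e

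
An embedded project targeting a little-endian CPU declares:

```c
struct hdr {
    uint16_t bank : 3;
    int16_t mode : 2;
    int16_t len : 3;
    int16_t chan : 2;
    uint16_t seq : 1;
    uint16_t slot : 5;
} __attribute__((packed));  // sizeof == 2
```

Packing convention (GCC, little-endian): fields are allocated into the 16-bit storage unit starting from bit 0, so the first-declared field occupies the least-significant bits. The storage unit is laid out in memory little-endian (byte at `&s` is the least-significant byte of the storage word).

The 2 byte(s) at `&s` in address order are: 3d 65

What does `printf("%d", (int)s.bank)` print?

5

[0]=0x3d [1]=0x65 (little-endian) → word 0x653d
bank:3 @ bit 0 → (0x653d>>0)&0x7 = 0x5  ←
mode:2 @ bit 3 → (0x653d>>3)&0x3 = 0x3
len:3 @ bit 5 → (0x653d>>5)&0x7 = 0x1
chan:2 @ bit 8 → (0x653d>>8)&0x3 = 0x1
seq:1 @ bit 10 → (0x653d>>10)&0x1 = 0x1
slot:5 @ bit 11 → (0x653d>>11)&0x1f = 0xc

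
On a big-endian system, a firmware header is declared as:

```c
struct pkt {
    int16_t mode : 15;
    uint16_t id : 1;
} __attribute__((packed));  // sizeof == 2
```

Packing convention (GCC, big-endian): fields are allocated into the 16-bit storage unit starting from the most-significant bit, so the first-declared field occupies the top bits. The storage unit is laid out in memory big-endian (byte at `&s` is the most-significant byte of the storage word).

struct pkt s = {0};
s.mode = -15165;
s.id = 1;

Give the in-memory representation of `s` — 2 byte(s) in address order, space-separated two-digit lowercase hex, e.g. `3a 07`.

mode (15b) val=-15165 bits=0x44c3 at bit 1: 0x8986
id (1b) val=1 bits=0x1 at bit 0: 0x8987
word = 0x8987 → big-endian bytes:
  [0]=0x89  [1]=0x87

89 87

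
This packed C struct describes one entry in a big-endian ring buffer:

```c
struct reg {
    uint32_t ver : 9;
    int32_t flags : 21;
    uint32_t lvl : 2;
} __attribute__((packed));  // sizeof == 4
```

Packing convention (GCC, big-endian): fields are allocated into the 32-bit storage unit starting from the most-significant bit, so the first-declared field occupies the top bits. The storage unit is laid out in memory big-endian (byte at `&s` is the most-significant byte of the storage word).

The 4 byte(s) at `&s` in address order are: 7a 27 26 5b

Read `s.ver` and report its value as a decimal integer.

244

[0]=0x7a [1]=0x27 [2]=0x26 [3]=0x5b (big-endian) → word 0x7a27265b
ver [23+:9] = (word>>23) & 0x1ff = 244  ←
flags [2+:21] = (word>>2) & 0x1fffff = 641430
lvl [0+:2] = (word>>0) & 0x3 = 3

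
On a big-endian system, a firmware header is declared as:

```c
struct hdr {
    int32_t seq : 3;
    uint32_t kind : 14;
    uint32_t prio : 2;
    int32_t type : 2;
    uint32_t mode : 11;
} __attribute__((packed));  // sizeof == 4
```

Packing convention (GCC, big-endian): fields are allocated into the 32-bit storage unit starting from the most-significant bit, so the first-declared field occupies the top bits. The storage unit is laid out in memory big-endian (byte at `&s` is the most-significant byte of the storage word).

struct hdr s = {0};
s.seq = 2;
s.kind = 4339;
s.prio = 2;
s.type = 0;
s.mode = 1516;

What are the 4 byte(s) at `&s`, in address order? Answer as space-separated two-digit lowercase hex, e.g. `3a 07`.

[29+:3] seq=2 & 0x7 = 0x2; word=0x40000000
[15+:14] kind=4339 & 0x3fff = 0x10f3; word=0x48798000
[13+:2] prio=2 & 0x3 = 0x2; word=0x4879c000
[11+:2] type=0 & 0x3 = 0x0; word=0x4879c000
[0+:11] mode=1516 & 0x7ff = 0x5ec; word=0x4879c5ec
word = 0x4879c5ec → big-endian bytes:
  [0]=0x48  [1]=0x79  [2]=0xc5  [3]=0xec

48 79 c5 ec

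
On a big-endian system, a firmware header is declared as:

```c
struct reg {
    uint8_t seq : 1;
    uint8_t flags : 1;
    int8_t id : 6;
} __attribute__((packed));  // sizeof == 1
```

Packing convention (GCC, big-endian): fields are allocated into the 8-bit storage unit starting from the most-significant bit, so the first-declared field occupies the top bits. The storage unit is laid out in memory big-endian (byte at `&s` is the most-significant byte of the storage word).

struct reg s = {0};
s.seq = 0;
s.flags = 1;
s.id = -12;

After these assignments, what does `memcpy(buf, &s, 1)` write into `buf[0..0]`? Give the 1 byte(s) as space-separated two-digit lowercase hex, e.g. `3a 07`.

74

seq (1b) val=0 bits=0x0 at bit 7: 0x00
flags (1b) val=1 bits=0x1 at bit 6: 0x40
id (6b) val=-12 bits=0x34 at bit 0: 0x74
word = 0x74 → big-endian bytes:
  [0]=0x74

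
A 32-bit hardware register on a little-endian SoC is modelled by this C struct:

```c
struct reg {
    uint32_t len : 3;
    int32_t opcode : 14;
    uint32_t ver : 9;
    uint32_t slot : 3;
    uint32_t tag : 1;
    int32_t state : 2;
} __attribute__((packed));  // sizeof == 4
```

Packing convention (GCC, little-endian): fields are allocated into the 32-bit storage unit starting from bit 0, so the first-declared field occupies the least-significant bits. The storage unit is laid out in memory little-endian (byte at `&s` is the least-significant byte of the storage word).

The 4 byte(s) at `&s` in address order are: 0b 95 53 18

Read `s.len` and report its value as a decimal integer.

3

[0]=0x0b [1]=0x95 [2]=0x53 [3]=0x18 (little-endian) → word 0x1853950b
len [0+:3] = (word>>0) & 0x7 = 3  ←
opcode [3+:14] = (word>>3) & 0x3fff = 12961
ver [17+:9] = (word>>17) & 0x1ff = 41
slot [26+:3] = (word>>26) & 0x7 = 6
tag [29+:1] = (word>>29) & 0x1 = 0
state [30+:2] = (word>>30) & 0x3 = 0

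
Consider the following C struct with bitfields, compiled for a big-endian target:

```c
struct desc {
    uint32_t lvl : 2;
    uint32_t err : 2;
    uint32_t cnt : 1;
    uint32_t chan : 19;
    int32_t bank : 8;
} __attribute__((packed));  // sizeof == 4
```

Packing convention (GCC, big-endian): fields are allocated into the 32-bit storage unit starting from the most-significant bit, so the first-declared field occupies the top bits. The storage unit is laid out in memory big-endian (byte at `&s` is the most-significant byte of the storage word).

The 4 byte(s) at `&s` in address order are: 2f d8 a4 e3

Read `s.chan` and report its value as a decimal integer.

[0]=0x2f [1]=0xd8 [2]=0xa4 [3]=0xe3 (big-endian) → word 0x2fd8a4e3
lvl:2 @ bit 30 → (0x2fd8a4e3>>30)&0x3 = 0x0
err:2 @ bit 28 → (0x2fd8a4e3>>28)&0x3 = 0x2
cnt:1 @ bit 27 → (0x2fd8a4e3>>27)&0x1 = 0x1
chan:19 @ bit 8 → (0x2fd8a4e3>>8)&0x7ffff = 0x7d8a4  ←
bank:8 @ bit 0 → (0x2fd8a4e3>>0)&0xff = 0xe3

514212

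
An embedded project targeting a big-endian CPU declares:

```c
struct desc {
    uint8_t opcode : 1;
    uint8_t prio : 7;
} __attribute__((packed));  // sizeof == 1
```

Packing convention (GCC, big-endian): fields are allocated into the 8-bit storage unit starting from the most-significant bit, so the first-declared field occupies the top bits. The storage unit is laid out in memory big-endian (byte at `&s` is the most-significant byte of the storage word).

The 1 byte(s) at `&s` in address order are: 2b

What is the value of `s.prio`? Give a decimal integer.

[0]=0x2b (big-endian) → word 0x2b
opcode:1 @ bit 7 → (0x2b>>7)&0x1 = 0x0
prio:7 @ bit 0 → (0x2b>>0)&0x7f = 0x2b  ←

43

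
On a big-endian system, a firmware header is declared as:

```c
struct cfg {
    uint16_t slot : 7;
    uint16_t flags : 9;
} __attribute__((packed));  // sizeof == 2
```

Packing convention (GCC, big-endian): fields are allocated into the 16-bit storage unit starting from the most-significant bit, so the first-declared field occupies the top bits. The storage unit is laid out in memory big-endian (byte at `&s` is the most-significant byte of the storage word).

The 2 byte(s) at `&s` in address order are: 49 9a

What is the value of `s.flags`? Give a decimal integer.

410

[0]=0x49 [1]=0x9a (big-endian) → word 0x499a
slot [9+:7] = (word>>9) & 0x7f = 36
flags [0+:9] = (word>>0) & 0x1ff = 410  ←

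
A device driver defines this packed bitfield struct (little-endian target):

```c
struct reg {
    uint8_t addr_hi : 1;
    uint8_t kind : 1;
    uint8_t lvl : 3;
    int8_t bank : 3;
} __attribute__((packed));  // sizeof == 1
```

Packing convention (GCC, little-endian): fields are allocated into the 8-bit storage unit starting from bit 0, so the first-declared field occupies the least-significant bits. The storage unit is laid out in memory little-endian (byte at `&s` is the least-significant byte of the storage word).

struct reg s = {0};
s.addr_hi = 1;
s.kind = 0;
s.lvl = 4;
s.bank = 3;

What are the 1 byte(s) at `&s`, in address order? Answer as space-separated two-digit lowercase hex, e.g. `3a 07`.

71

[0+:1] addr_hi=1 & 0x1 = 0x1; word=0x01
[1+:1] kind=0 & 0x1 = 0x0; word=0x01
[2+:3] lvl=4 & 0x7 = 0x4; word=0x11
[5+:3] bank=3 & 0x7 = 0x3; word=0x71
word = 0x71 → little-endian bytes:
  [0]=0x71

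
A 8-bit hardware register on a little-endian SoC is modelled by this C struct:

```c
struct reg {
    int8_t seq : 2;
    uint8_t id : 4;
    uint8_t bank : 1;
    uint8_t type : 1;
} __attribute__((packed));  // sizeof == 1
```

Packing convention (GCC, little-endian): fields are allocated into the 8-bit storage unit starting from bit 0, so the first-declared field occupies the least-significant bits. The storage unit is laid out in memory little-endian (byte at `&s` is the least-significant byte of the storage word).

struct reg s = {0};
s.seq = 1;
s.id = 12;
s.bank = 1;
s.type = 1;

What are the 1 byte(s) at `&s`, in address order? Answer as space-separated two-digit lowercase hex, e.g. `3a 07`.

seq (2b) val=1 bits=0x1 at bit 0: 0x01
id (4b) val=12 bits=0xc at bit 2: 0x31
bank (1b) val=1 bits=0x1 at bit 6: 0x71
type (1b) val=1 bits=0x1 at bit 7: 0xf1
word = 0xf1 → little-endian bytes:
  [0]=0xf1

f1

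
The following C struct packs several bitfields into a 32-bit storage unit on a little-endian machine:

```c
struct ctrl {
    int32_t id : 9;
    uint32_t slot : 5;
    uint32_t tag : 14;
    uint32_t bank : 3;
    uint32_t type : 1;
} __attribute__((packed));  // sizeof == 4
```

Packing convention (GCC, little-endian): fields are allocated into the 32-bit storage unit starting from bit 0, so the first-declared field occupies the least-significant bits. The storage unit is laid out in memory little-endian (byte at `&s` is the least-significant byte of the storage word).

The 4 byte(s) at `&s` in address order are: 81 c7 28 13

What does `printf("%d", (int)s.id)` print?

[0]=0x81 [1]=0xc7 [2]=0x28 [3]=0x13 (little-endian) → word 0x1328c781
id:9 @ bit 0 → (0x1328c781>>0)&0x1ff = 0x181  ←
slot:5 @ bit 9 → (0x1328c781>>9)&0x1f = 0x3
tag:14 @ bit 14 → (0x1328c781>>14)&0x3fff = 0xca3
bank:3 @ bit 28 → (0x1328c781>>28)&0x7 = 0x1
type:1 @ bit 31 → (0x1328c781>>31)&0x1 = 0x0
id signed 9b, MSB=1: 385 - 512 = -127

-127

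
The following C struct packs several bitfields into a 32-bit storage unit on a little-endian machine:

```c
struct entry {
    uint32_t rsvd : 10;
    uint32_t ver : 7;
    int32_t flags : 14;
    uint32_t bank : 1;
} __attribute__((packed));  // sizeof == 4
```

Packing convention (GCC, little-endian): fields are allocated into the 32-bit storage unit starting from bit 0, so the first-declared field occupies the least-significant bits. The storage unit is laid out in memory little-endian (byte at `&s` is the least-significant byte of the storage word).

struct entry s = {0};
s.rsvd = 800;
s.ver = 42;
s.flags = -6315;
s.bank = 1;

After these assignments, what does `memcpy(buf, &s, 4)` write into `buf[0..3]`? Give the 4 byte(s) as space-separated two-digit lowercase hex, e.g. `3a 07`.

20 ab aa ce

rsvd (10b) val=800 bits=0x320 at bit 0: 0x00000320
ver (7b) val=42 bits=0x2a at bit 10: 0x0000ab20
flags (14b) val=-6315 bits=0x2755 at bit 17: 0x4eaaab20
bank (1b) val=1 bits=0x1 at bit 31: 0xceaaab20
word = 0xceaaab20 → little-endian bytes:
  [0]=0x20  [1]=0xab  [2]=0xaa  [3]=0xce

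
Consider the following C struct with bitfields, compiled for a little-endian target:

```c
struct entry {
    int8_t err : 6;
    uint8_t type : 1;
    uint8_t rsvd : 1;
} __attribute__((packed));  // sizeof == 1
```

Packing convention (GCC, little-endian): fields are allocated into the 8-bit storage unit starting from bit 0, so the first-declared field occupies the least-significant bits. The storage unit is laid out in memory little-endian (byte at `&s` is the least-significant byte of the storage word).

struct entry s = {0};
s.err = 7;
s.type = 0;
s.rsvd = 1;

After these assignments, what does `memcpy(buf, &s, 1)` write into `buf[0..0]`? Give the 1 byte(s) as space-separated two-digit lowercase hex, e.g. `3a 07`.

err (6b) val=7 bits=0x7 at bit 0: 0x07
type (1b) val=0 bits=0x0 at bit 6: 0x07
rsvd (1b) val=1 bits=0x1 at bit 7: 0x87
word = 0x87 → little-endian bytes:
  [0]=0x87

87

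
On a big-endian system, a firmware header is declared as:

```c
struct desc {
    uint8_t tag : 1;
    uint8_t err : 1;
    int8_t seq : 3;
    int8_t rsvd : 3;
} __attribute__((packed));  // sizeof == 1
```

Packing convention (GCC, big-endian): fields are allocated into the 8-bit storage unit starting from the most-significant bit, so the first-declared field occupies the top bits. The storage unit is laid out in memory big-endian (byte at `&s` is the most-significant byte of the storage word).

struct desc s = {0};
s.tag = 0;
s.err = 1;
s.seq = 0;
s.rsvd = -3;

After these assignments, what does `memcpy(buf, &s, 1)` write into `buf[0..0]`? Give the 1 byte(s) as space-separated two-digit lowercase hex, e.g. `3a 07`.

45

[7+:1] tag=0 & 0x1 = 0x0; word=0x00
[6+:1] err=1 & 0x1 = 0x1; word=0x40
[3+:3] seq=0 & 0x7 = 0x0; word=0x40
[0+:3] rsvd=-3 & 0x7 = 0x5; word=0x45
word = 0x45 → big-endian bytes:
  [0]=0x45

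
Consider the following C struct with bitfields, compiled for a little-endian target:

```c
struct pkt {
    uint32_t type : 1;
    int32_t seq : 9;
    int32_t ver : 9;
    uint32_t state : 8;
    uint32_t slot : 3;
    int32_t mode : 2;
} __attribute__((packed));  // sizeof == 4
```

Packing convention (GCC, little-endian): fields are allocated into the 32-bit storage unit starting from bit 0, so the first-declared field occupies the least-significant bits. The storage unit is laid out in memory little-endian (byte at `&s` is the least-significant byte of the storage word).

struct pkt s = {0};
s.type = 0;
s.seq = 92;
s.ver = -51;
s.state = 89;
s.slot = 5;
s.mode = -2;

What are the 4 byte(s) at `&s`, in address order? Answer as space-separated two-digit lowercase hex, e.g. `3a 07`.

b8 34 cf aa

[0+:1] type=0 & 0x1 = 0x0; word=0x00000000
[1+:9] seq=92 & 0x1ff = 0x5c; word=0x000000b8
[10+:9] ver=-51 & 0x1ff = 0x1cd; word=0x000734b8
[19+:8] state=89 & 0xff = 0x59; word=0x02cf34b8
[27+:3] slot=5 & 0x7 = 0x5; word=0x2acf34b8
[30+:2] mode=-2 & 0x3 = 0x2; word=0xaacf34b8
word = 0xaacf34b8 → little-endian bytes:
  [0]=0xb8  [1]=0x34  [2]=0xcf  [3]=0xaa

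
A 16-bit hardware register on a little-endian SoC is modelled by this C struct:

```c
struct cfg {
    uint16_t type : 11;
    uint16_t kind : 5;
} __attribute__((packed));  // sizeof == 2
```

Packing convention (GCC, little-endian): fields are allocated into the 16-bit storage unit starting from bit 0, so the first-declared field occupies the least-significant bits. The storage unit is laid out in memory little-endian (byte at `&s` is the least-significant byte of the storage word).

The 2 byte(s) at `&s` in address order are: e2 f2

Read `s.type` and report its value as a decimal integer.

738

[0]=0xe2 [1]=0xf2 (little-endian) → word 0xf2e2
type [0+:11] = (word>>0) & 0x7ff = 738  ←
kind [11+:5] = (word>>11) & 0x1f = 30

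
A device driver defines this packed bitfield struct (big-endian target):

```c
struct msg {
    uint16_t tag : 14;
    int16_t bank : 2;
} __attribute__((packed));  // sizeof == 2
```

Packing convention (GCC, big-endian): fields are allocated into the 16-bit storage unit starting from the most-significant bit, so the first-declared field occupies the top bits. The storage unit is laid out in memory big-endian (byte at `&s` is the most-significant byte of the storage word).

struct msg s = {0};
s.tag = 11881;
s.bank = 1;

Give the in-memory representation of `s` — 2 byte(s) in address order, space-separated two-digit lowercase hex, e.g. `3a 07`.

b9 a5

tag:14 = 11881 → 0x2e69 << 2 → word 0xb9a4
bank:2 = 1 → 0x1 << 0 → word 0xb9a5
word = 0xb9a5 → big-endian bytes:
  [0]=0xb9  [1]=0xa5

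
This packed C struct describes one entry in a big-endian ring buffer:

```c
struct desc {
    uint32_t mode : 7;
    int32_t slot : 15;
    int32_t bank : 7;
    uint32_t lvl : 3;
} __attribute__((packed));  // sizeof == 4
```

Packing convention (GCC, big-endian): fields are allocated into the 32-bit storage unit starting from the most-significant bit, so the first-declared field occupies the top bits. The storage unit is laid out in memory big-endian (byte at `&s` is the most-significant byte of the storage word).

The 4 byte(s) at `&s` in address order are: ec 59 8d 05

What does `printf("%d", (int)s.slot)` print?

[0]=0xec [1]=0x59 [2]=0x8d [3]=0x05 (big-endian) → word 0xec598d05
mode:7 @ bit 25 → (0xec598d05>>25)&0x7f = 0x76
slot:15 @ bit 10 → (0xec598d05>>10)&0x7fff = 0x1663  ←
bank:7 @ bit 3 → (0xec598d05>>3)&0x7f = 0x20
lvl:3 @ bit 0 → (0xec598d05>>0)&0x7 = 0x5
slot signed 15b, MSB=0: value = 5731

5731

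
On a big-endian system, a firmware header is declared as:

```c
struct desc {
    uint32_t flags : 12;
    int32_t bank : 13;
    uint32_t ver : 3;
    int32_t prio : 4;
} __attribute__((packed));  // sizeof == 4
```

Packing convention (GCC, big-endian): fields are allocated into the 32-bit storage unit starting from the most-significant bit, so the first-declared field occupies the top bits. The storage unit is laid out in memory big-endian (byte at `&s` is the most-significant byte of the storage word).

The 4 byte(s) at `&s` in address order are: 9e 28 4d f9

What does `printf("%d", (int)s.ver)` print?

[0]=0x9e [1]=0x28 [2]=0x4d [3]=0xf9 (big-endian) → word 0x9e284df9
flags:12 @ bit 20 → (0x9e284df9>>20)&0xfff = 0x9e2
bank:13 @ bit 7 → (0x9e284df9>>7)&0x1fff = 0x109b
ver:3 @ bit 4 → (0x9e284df9>>4)&0x7 = 0x7  ←
prio:4 @ bit 0 → (0x9e284df9>>0)&0xf = 0x9

7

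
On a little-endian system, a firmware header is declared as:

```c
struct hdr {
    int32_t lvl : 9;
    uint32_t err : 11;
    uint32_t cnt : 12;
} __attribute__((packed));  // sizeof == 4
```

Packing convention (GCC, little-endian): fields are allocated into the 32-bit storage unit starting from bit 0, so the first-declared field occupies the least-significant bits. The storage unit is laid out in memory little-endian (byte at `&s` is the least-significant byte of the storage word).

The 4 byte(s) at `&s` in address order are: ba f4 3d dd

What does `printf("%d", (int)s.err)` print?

[0]=0xba [1]=0xf4 [2]=0x3d [3]=0xdd (little-endian) → word 0xdd3df4ba
lvl:9 @ bit 0 → (0xdd3df4ba>>0)&0x1ff = 0xba
err:11 @ bit 9 → (0xdd3df4ba>>9)&0x7ff = 0x6fa  ←
cnt:12 @ bit 20 → (0xdd3df4ba>>20)&0xfff = 0xdd3

1786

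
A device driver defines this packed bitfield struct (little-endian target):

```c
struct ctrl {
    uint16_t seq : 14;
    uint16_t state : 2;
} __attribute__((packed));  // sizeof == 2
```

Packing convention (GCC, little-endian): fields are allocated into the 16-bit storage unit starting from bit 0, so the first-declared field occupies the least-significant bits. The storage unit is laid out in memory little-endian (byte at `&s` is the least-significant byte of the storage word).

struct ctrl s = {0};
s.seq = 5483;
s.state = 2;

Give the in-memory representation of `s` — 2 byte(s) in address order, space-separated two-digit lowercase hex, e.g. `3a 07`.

[0+:14] seq=5483 & 0x3fff = 0x156b; word=0x156b
[14+:2] state=2 & 0x3 = 0x2; word=0x956b
word = 0x956b → little-endian bytes:
  [0]=0x6b  [1]=0x95

6b 95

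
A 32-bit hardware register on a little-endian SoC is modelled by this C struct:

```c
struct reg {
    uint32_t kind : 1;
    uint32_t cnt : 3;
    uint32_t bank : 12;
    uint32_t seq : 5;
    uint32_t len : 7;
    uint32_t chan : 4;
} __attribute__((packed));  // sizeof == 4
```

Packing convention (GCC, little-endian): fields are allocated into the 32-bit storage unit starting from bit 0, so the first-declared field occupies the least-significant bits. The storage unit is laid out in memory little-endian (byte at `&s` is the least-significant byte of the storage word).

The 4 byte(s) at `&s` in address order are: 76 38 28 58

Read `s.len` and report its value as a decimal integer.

[0]=0x76 [1]=0x38 [2]=0x28 [3]=0x58 (little-endian) → word 0x58283876
kind:1 @ bit 0 → (0x58283876>>0)&0x1 = 0x0
cnt:3 @ bit 1 → (0x58283876>>1)&0x7 = 0x3
bank:12 @ bit 4 → (0x58283876>>4)&0xfff = 0x387
seq:5 @ bit 16 → (0x58283876>>16)&0x1f = 0x8
len:7 @ bit 21 → (0x58283876>>21)&0x7f = 0x41  ←
chan:4 @ bit 28 → (0x58283876>>28)&0xf = 0x5

65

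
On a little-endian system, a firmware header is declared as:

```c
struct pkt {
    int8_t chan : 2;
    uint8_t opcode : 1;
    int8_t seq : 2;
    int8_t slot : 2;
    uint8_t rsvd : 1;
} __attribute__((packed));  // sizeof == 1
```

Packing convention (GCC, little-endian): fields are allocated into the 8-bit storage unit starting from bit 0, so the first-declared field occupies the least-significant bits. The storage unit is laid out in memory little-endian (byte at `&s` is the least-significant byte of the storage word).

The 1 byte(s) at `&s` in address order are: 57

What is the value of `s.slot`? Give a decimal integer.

-2

[0]=0x57 (little-endian) → word 0x57
chan [0+:2] = (word>>0) & 0x3 = 3
opcode [2+:1] = (word>>2) & 0x1 = 1
seq [3+:2] = (word>>3) & 0x3 = 2
slot [5+:2] = (word>>5) & 0x3 = 2  ←
rsvd [7+:1] = (word>>7) & 0x1 = 0
slot signed 2b, MSB=1: 2 - 4 = -2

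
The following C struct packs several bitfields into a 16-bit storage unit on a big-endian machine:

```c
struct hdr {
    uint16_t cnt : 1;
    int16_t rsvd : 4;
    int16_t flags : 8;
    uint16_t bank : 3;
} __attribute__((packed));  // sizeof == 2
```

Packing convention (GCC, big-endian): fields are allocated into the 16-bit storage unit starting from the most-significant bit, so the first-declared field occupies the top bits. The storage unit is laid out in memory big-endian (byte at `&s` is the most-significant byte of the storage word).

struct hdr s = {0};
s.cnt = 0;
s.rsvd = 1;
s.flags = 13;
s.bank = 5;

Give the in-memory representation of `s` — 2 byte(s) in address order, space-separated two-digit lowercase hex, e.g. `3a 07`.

[15+:1] cnt=0 & 0x1 = 0x0; word=0x0000
[11+:4] rsvd=1 & 0xf = 0x1; word=0x0800
[3+:8] flags=13 & 0xff = 0xd; word=0x0868
[0+:3] bank=5 & 0x7 = 0x5; word=0x086d
word = 0x086d → big-endian bytes:
  [0]=0x08  [1]=0x6d

08 6d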